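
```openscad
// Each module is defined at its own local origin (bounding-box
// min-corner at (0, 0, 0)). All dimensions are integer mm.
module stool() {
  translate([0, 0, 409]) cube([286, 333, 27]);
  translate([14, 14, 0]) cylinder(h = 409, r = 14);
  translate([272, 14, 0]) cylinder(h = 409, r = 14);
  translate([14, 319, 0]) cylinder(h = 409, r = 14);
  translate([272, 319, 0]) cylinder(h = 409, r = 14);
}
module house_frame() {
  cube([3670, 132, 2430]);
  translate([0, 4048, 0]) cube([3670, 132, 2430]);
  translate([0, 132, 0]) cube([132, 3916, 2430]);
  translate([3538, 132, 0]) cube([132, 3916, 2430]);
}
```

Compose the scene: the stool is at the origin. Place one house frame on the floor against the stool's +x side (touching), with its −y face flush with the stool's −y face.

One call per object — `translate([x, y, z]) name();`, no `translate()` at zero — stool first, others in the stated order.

stool();
translate([286, 0, 0]) house_frame();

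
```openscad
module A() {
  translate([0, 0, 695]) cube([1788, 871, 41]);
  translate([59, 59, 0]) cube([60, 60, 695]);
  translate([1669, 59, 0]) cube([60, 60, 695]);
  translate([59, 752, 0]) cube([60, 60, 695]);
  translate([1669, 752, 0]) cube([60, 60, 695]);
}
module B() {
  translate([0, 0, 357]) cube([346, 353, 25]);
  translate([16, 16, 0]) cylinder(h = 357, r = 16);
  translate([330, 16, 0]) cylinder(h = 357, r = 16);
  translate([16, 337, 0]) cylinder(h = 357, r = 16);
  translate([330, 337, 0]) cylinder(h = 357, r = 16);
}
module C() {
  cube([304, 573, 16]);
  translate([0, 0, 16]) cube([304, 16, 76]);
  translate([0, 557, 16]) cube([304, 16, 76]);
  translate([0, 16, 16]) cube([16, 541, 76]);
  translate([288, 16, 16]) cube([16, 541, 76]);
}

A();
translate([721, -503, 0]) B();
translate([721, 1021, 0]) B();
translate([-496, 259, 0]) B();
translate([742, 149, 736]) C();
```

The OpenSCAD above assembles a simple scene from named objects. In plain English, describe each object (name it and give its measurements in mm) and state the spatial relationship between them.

A is a table: top 1788 mm (x) × 871 mm (y), 41 mm thick, upper face at z = 736 mm, on four 60×60 mm square legs, each inset 59 mm from the nearest pair of top edges, running from z = 0 to the bottom of the top.

B is a four-legged stool. The seat is 346×353 mm, 25 mm thick, top at z = 382 mm. It stands on four round legs, each 32 mm in diameter, from z = 0 to the seat underside, each leg's axis is inset half a diameter from the nearest pair of seat edges (so the leg's bounding box is flush with the corner).

C is an open-topped rectangular box: outside dimensions 304×573×92 mm, with a uniform wall and base thickness of 16 mm. The base is a full 304×573 slab on the floor; four walls sit on top of the base. The front and back walls (the −y and +y sides) span the full width; the two side walls fit between them.

Three stools sit around the table at the −y, +y, −x sides. The open box is on top of the table, centred.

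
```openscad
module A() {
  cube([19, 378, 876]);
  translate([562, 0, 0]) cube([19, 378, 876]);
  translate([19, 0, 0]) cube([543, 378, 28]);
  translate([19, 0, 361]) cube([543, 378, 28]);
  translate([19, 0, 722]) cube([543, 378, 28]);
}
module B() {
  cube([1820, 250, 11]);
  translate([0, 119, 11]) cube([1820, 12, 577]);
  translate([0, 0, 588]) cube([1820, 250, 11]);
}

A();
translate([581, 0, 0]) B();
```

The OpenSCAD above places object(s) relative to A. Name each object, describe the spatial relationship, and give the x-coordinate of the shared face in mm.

A is a bookshelf. B is an I-beam. The I-beam is against the bookshelf's +x side, with their −y faces flush. The x-coordinate of the shared face is 581 mm.

The bookshelf's +x face and the I-beam's −x face are both at x = 581 mm.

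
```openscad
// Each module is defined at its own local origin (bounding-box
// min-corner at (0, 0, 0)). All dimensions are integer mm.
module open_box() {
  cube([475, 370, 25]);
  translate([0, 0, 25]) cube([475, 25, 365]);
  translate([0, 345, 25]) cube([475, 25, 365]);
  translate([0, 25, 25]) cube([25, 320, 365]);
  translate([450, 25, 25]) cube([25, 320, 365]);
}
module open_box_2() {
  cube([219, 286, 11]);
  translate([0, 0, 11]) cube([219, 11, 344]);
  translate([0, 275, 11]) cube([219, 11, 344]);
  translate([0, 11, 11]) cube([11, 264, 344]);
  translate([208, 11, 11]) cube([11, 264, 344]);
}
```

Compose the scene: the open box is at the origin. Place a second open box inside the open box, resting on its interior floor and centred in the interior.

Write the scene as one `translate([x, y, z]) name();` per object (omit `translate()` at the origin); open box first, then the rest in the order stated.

open_box();
translate([128, 42, 25]) open_box_2();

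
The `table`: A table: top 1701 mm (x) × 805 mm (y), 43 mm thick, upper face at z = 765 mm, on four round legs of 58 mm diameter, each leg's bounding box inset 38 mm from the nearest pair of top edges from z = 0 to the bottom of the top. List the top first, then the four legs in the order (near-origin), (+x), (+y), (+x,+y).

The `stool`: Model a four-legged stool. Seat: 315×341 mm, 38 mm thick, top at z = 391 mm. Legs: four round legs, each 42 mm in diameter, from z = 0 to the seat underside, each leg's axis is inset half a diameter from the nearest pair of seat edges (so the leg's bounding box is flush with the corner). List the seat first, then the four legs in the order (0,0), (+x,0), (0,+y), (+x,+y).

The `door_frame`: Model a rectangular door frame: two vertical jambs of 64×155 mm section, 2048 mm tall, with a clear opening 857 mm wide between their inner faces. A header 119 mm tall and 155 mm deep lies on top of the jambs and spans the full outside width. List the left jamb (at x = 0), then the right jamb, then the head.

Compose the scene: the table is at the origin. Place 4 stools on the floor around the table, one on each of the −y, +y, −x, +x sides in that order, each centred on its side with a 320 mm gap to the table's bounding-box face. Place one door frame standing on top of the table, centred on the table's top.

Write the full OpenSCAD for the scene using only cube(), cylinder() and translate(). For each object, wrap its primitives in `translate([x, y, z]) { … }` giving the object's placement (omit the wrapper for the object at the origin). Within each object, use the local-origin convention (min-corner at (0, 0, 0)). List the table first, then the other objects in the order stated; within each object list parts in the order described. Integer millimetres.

translate([0, 0, 722]) cube([1701, 805, 43]);
translate([67, 67, 0]) cylinder(h = 722, r = 29);
translate([1634, 67, 0]) cylinder(h = 722, r = 29);
translate([67, 738, 0]) cylinder(h = 722, r = 29);
translate([1634, 738, 0]) cylinder(h = 722, r = 29);
translate([693, -661, 0]) {
  translate([0, 0, 353]) cube([315, 341, 38]);
  translate([21, 21, 0]) cylinder(h = 353, r = 21);
  translate([294, 21, 0]) cylinder(h = 353, r = 21);
  translate([21, 320, 0]) cylinder(h = 353, r = 21);
  translate([294, 320, 0]) cylinder(h = 353, r = 21);
}
translate([693, 1125, 0]) {
  translate([0, 0, 353]) cube([315, 341, 38]);
  translate([21, 21, 0]) cylinder(h = 353, r = 21);
  translate([294, 21, 0]) cylinder(h = 353, r = 21);
  translate([21, 320, 0]) cylinder(h = 353, r = 21);
  translate([294, 320, 0]) cylinder(h = 353, r = 21);
}
translate([-635, 232, 0]) {
  translate([0, 0, 353]) cube([315, 341, 38]);
  translate([21, 21, 0]) cylinder(h = 353, r = 21);
  translate([294, 21, 0]) cylinder(h = 353, r = 21);
  translate([21, 320, 0]) cylinder(h = 353, r = 21);
  translate([294, 320, 0]) cylinder(h = 353, r = 21);
}
translate([2021, 232, 0]) {
  translate([0, 0, 353]) cube([315, 341, 38]);
  translate([21, 21, 0]) cylinder(h = 353, r = 21);
  translate([294, 21, 0]) cylinder(h = 353, r = 21);
  translate([21, 320, 0]) cylinder(h = 353, r = 21);
  translate([294, 320, 0]) cylinder(h = 353, r = 21);
}
translate([358, 325, 765]) {
  cube([64, 155, 2048]);
  translate([921, 0, 0]) cube([64, 155, 2048]);
  translate([0, 0, 2048]) cube([985, 155, 119]);
}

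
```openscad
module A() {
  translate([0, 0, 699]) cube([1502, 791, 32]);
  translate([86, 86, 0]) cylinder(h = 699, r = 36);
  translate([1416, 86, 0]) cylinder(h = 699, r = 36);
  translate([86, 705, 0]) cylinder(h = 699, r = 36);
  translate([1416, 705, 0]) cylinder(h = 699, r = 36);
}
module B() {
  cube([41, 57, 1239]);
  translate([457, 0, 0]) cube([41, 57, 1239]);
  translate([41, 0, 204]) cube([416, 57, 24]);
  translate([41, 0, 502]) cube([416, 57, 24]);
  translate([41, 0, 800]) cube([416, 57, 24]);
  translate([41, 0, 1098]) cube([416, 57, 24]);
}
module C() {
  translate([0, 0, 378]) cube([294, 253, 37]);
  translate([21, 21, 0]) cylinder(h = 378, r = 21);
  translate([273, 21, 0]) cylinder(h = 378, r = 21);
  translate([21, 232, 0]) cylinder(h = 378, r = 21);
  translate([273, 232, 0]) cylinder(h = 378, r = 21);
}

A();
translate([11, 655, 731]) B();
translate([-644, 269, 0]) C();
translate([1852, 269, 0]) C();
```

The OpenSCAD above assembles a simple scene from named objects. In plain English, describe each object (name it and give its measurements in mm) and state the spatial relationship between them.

A is a table with a 1502×791 mm rectangular top, 32 mm thick, top surface at z = 731 mm, supported by four round legs of 72 mm diameter, each leg's bounding box inset 50 mm from the nearest pair of top edges, running from the floor.

B is a straight ladder. Two 41×57 mm vertical rails, 1239 mm tall, stand 498 mm apart (outside-to-outside) with their front faces coplanar on the −y side. 4 rungs, each 57 mm deep and 24 mm tall, span between the inner faces of the rails, front faces flush with the rails. The lowest rung's underside is at z = 204 mm and rungs are spaced 298 mm apart (underside to underside).

C is a four-legged stool. The seat is 294×253 mm, 37 mm thick, top at z = 415 mm. It stands on four round legs, each 42 mm in diameter, from z = 0 to the seat underside, each leg's axis is inset half a diameter from the nearest pair of seat edges (so the leg's bounding box is flush with the corner).

The ladder is on top of the table. Two stools sit around the table at the −x, +x sides.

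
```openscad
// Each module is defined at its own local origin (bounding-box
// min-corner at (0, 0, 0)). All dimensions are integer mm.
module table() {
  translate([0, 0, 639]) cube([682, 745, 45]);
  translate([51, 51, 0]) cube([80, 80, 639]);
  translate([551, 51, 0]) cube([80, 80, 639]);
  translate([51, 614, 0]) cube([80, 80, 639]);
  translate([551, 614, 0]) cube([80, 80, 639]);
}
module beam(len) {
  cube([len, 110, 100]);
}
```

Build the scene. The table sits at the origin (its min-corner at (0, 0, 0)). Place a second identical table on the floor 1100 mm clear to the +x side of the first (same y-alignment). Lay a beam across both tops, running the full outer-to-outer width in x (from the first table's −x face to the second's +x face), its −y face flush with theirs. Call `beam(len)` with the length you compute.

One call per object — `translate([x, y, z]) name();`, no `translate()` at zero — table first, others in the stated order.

table();
translate([1782, 0, 0]) table();
translate([0, 0, 684]) beam(2464);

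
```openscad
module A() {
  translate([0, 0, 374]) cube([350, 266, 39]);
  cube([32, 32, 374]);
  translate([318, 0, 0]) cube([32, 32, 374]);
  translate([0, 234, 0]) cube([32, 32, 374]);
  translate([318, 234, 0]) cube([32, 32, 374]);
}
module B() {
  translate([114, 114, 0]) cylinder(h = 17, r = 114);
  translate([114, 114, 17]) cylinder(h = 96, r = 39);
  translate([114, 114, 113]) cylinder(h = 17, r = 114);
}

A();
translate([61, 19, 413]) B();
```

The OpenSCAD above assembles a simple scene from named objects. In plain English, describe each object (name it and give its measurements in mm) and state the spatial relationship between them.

A is a four-legged stool. The seat is a 350×266×39 mm slab whose top surface is at z = 413 mm; four square legs, each 32×32 mm in cross-section, run from the floor (z = 0) to the underside of the seat, each flush with a corner of the seat.

B is a spool: two coaxial disc flanges of radius 114 mm and thickness 17 mm, joined by a core cylinder of radius 39 mm and height 96 mm. The lower flange rests on z = 0 and the three cylinders share a vertical axis.

The spool is on top of the stool, centred.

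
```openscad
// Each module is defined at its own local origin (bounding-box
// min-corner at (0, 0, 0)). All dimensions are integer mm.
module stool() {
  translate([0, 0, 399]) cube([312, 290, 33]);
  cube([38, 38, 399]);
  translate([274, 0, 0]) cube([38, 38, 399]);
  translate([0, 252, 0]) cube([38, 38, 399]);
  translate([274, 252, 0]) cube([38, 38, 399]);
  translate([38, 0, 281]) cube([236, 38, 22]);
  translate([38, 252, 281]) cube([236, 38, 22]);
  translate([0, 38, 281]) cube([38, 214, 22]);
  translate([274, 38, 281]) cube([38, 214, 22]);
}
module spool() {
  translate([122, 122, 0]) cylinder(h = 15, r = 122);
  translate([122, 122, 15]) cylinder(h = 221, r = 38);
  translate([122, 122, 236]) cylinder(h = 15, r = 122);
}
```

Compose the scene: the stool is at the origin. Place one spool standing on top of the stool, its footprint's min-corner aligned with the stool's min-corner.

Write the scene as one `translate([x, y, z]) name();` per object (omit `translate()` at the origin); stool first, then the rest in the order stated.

stool();
translate([0, 0, 432]) spool();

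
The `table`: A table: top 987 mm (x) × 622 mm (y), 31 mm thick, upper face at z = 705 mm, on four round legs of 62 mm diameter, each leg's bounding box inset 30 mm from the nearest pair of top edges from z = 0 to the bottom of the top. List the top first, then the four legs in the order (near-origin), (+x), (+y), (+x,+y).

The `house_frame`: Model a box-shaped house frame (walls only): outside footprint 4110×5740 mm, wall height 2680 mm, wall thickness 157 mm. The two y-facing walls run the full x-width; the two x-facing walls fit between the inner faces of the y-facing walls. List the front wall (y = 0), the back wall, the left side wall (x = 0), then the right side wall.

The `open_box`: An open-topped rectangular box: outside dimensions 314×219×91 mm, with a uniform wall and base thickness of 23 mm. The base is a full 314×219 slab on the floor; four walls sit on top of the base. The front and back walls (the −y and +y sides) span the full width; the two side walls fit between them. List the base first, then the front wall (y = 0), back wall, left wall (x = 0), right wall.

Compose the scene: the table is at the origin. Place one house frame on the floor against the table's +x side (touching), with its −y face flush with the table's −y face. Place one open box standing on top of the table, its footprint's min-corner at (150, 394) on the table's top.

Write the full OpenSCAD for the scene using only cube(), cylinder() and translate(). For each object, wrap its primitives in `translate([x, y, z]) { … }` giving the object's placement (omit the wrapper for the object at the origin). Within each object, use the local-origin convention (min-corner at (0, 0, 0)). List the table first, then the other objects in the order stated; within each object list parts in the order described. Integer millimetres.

translate([0, 0, 674]) cube([987, 622, 31]);
translate([61, 61, 0]) cylinder(h = 674, r = 31);
translate([926, 61, 0]) cylinder(h = 674, r = 31);
translate([61, 561, 0]) cylinder(h = 674, r = 31);
translate([926, 561, 0]) cylinder(h = 674, r = 31);
translate([987, 0, 0]) {
  cube([4110, 157, 2680]);
  translate([0, 5583, 0]) cube([4110, 157, 2680]);
  translate([0, 157, 0]) cube([157, 5426, 2680]);
  translate([3953, 157, 0]) cube([157, 5426, 2680]);
}
translate([150, 394, 705]) {
  cube([314, 219, 23]);
  translate([0, 0, 23]) cube([314, 23, 68]);
  translate([0, 196, 23]) cube([314, 23, 68]);
  translate([0, 23, 23]) cube([23, 173, 68]);
  translate([291, 23, 23]) cube([23, 173, 68]);
}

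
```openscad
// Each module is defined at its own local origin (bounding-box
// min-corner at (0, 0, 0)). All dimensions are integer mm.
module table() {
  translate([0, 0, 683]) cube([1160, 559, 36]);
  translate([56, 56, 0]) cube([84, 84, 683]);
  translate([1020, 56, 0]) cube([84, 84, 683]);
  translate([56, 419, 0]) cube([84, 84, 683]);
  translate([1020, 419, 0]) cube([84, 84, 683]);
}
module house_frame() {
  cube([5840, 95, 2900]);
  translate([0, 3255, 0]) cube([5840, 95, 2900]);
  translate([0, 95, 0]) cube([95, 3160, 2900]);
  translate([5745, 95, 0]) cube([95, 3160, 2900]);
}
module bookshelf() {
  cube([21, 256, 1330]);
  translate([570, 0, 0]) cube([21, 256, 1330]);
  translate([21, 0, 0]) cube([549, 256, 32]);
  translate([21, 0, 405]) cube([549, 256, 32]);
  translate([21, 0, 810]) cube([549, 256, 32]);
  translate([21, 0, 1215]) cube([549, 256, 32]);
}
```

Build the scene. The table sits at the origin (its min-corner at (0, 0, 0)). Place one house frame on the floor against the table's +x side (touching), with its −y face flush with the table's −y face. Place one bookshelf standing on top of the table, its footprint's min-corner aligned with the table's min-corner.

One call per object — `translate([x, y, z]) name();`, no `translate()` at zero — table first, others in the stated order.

table();
translate([1160, 0, 0]) house_frame();
translate([0, 0, 719]) bookshelf();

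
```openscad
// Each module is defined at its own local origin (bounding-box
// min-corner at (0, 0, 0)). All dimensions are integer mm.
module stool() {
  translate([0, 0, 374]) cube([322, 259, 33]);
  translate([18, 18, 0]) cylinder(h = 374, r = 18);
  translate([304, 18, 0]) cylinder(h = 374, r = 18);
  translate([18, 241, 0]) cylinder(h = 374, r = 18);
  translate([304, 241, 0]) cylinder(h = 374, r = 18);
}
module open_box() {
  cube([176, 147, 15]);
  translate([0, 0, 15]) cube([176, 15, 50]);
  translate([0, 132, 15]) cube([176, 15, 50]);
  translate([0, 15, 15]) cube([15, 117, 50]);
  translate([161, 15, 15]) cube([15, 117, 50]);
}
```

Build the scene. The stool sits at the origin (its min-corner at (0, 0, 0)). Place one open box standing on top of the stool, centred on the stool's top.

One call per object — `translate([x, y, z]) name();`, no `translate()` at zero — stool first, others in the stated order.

stool();
translate([73, 56, 407]) open_box();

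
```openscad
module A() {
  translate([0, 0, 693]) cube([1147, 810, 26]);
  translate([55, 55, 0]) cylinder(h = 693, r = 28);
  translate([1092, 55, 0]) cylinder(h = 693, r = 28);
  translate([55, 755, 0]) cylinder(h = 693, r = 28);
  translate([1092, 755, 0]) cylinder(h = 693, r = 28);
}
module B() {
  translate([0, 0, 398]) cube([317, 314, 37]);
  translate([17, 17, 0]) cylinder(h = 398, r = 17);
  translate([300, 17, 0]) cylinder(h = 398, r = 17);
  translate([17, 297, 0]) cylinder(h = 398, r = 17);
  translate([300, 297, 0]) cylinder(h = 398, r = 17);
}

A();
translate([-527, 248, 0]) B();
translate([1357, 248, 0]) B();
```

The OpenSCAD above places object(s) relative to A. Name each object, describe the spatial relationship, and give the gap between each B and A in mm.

A is a table. B is a stool. Two stools sit around the table at the −x, +x sides. The gap between each stool and the table is 210 mm.

Each stool's nearest face is 210 mm from the table's bounding box.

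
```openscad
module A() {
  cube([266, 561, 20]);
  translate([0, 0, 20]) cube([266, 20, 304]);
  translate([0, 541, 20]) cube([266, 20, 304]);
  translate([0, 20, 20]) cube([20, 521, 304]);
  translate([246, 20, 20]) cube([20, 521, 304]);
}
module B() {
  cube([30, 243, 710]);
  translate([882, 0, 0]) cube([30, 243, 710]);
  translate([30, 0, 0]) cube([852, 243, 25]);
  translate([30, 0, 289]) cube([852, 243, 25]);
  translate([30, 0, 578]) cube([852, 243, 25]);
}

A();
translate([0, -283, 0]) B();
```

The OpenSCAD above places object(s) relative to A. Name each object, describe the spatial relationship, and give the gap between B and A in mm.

The bookshelf's nearest face is 40 mm from the open box's −y face.

A is an open box. B is a bookshelf. The bookshelf is on the floor beside the open box on its −y side. The gap between the bookshelf and the open box is 40 mm.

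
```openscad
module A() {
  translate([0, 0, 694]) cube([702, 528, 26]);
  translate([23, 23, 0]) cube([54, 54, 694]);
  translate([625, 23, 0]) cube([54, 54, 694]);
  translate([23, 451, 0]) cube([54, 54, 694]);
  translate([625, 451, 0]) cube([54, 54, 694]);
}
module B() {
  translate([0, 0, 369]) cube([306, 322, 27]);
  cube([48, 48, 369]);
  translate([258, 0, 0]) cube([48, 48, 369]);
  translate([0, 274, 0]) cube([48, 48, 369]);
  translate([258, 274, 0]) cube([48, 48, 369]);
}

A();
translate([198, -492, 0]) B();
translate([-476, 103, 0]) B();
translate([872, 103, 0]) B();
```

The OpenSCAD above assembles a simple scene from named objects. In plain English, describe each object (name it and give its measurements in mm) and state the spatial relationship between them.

A is a table: top 702 mm (x) × 528 mm (y), 26 mm thick, upper face at z = 720 mm, on four 54×54 mm square legs, each inset 23 mm from the nearest pair of top edges, running from z = 0 to the bottom of the top.

B is a four-legged stool. The seat is a 306×322×27 mm slab whose top surface is at z = 396 mm; four square legs, each 48×48 mm in cross-section, run from the floor (z = 0) to the underside of the seat, each flush with a corner of the seat.

Three stools sit around the table at the −y, −x, +x sides.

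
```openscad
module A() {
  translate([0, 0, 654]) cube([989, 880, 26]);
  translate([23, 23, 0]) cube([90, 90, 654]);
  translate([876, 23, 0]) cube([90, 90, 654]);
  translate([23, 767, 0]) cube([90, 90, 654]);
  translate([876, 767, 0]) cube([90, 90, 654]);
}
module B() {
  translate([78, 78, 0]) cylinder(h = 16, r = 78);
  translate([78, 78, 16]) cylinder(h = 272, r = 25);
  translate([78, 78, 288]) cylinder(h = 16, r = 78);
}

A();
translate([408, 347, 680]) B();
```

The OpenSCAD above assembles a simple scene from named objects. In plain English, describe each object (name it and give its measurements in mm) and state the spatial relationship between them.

A is a rectangular dining table. The top is 989×880×26 mm with its upper surface at z = 680 mm. It stands on four 90×90 mm square legs, each inset 23 mm from the nearest pair of top edges, running from the floor to the underside of the top.

B is a spool: two coaxial disc flanges of radius 78 mm and thickness 16 mm, joined by a core cylinder of radius 25 mm and height 272 mm. The lower flange rests on z = 0 and the three cylinders share a vertical axis.

The spool is on top of the table.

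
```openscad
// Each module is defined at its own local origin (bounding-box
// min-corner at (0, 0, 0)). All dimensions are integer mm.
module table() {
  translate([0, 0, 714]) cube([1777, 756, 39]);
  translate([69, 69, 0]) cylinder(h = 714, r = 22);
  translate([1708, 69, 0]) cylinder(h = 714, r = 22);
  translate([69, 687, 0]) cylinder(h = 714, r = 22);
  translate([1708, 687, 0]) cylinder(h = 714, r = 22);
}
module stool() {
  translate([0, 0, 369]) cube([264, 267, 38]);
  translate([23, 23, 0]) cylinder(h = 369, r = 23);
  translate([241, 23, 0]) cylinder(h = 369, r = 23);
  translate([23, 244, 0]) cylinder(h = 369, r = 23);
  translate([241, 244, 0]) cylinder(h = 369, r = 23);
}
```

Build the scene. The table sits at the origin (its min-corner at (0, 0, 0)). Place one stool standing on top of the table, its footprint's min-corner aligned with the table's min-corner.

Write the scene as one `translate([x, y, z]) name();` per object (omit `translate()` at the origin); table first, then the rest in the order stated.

table();
translate([0, 0, 753]) stool();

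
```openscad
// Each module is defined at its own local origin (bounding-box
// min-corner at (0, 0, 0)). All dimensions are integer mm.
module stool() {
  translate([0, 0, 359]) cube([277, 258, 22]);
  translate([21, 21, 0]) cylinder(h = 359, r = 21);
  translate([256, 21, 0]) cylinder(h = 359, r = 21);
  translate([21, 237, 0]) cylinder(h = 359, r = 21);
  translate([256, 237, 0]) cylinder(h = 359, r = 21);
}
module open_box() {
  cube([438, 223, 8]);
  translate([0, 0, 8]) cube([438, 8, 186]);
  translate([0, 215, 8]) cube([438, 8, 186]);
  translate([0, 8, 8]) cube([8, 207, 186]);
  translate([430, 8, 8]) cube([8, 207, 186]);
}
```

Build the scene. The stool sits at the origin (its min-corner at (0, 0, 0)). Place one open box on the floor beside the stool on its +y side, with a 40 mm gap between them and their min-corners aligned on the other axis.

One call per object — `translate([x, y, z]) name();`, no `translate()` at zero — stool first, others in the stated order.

stool();
translate([0, 298, 0]) open_box();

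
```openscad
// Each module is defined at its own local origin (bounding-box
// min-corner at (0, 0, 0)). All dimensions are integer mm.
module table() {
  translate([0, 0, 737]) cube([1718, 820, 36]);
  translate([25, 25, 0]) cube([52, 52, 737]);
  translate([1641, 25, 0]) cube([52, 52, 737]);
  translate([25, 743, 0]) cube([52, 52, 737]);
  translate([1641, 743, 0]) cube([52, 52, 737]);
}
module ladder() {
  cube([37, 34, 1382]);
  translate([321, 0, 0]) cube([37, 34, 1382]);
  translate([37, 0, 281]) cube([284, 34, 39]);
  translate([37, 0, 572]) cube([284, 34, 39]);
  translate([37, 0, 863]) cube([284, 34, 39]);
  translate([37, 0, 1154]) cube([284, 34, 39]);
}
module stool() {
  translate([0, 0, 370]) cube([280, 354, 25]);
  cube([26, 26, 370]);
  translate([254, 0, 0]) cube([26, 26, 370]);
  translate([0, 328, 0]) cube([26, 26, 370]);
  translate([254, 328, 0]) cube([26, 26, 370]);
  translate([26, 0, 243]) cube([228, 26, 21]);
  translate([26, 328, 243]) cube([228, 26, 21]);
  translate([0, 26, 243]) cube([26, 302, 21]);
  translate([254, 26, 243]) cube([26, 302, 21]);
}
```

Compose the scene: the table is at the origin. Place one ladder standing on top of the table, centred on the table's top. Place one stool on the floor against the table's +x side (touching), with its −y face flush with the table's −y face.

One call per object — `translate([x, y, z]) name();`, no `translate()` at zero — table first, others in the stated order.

table();
translate([680, 393, 773]) ladder();
translate([1718, 0, 0]) stool();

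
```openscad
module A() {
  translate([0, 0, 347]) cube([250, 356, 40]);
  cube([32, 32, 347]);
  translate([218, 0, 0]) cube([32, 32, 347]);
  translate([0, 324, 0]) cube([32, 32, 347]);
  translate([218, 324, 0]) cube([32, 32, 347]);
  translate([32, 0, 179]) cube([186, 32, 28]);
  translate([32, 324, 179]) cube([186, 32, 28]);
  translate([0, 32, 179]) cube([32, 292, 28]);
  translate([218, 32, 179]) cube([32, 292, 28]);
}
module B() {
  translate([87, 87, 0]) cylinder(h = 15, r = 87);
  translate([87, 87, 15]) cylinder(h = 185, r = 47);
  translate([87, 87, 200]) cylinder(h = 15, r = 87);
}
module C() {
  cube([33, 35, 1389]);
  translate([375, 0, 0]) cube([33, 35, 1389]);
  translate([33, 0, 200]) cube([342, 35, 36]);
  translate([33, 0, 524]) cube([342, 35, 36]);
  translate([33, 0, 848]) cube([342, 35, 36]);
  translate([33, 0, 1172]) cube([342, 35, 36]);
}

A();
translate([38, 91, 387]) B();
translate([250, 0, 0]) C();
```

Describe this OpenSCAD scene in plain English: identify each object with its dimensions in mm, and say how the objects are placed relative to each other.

A is a four-legged stool. The seat is 250×356 mm, 40 mm thick, top at z = 387 mm. It stands on four square legs, each 32×32 mm in cross-section, from z = 0 to the seat underside, each flush with a corner of the seat. Four stretchers, 32 mm wide and 28 mm tall, connect adjacent legs with their undersides at z = 179 mm, each running between the inner faces of the legs it joins and aligned with the legs' outer faces on the other axis.

B is a spool: two coaxial disc flanges of radius 87 mm and thickness 15 mm, joined by a core cylinder of radius 47 mm and height 185 mm. The lower flange rests on z = 0 and the three cylinders share a vertical axis.

C is a straight ladder. Two 33×35 mm vertical rails, 1389 mm tall, stand 408 mm apart (outside-to-outside) with their front faces coplanar on the −y side. 4 rungs, each 35 mm deep and 36 mm tall, span between the inner faces of the rails, front faces flush with the rails. The lowest rung's underside is at z = 200 mm and rungs are spaced 324 mm apart (underside to underside).

The spool is on top of the stool, centred. The ladder is against the stool's +x side, with their −y faces flush.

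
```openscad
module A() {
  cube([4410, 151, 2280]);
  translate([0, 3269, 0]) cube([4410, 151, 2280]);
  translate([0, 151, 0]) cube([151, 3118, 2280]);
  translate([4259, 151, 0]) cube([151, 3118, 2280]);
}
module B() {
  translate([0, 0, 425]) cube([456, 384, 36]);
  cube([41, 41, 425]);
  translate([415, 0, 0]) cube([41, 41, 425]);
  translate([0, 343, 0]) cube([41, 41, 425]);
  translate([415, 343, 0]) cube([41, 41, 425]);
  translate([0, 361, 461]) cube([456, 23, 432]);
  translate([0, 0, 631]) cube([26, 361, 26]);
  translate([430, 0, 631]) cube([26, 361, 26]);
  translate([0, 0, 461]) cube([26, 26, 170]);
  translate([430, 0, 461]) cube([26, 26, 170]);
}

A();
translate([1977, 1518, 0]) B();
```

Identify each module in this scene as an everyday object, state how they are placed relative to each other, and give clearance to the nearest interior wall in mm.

A is a house frame. B is a chair. The chair sits inside the house frame, centred. The clearance to the nearest interior wall is 1367 mm.

Clearances: x = 1826, y = 1367; minimum 1367 mm.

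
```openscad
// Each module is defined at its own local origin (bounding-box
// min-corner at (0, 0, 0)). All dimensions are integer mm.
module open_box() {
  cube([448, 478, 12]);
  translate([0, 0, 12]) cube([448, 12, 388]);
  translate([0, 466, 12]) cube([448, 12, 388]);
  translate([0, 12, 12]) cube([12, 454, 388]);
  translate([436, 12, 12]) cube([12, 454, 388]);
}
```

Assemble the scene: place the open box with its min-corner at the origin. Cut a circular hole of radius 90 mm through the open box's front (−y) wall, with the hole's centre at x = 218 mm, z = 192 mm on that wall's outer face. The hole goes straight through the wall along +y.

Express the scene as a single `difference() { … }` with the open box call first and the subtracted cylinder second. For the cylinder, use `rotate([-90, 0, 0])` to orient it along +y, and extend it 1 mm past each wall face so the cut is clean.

difference() {
  open_box();
  translate([218, -1, 192]) rotate([-90, 0, 0]) cylinder(h = 14, r = 90);
}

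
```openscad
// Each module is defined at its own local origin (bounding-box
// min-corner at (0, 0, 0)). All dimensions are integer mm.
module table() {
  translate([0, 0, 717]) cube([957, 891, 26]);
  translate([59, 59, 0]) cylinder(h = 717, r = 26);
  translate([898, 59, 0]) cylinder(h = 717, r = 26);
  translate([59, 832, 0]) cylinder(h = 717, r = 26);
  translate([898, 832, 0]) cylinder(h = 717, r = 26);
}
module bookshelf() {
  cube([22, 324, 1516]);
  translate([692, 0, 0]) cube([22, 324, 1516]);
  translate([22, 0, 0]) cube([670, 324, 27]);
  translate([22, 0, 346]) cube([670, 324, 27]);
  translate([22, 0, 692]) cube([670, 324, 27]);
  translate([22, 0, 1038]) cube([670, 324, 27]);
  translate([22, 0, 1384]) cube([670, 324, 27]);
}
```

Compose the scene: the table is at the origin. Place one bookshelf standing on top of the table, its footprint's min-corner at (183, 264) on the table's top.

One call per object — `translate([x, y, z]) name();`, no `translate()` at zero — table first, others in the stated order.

table();
translate([183, 264, 743]) bookshelf();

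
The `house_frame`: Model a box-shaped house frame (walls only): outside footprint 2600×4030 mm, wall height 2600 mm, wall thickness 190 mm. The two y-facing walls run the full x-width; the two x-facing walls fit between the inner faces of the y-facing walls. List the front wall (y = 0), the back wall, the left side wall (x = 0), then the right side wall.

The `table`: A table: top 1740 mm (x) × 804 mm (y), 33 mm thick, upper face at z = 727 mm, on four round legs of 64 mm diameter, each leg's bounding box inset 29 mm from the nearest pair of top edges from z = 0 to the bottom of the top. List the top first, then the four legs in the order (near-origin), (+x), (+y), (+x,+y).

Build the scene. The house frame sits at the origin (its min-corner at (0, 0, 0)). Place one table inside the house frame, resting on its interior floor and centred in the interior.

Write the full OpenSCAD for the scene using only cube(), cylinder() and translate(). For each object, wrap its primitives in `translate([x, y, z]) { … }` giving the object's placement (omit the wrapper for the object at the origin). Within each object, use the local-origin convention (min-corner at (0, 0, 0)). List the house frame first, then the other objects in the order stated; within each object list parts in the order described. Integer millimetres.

cube([2600, 190, 2600]);
translate([0, 3840, 0]) cube([2600, 190, 2600]);
translate([0, 190, 0]) cube([190, 3650, 2600]);
translate([2410, 190, 0]) cube([190, 3650, 2600]);
translate([430, 1613, 0]) {
  translate([0, 0, 694]) cube([1740, 804, 33]);
  translate([61, 61, 0]) cylinder(h = 694, r = 32);
  translate([1679, 61, 0]) cylinder(h = 694, r = 32);
  translate([61, 743, 0]) cylinder(h = 694, r = 32);
  translate([1679, 743, 0]) cylinder(h = 694, r = 32);
}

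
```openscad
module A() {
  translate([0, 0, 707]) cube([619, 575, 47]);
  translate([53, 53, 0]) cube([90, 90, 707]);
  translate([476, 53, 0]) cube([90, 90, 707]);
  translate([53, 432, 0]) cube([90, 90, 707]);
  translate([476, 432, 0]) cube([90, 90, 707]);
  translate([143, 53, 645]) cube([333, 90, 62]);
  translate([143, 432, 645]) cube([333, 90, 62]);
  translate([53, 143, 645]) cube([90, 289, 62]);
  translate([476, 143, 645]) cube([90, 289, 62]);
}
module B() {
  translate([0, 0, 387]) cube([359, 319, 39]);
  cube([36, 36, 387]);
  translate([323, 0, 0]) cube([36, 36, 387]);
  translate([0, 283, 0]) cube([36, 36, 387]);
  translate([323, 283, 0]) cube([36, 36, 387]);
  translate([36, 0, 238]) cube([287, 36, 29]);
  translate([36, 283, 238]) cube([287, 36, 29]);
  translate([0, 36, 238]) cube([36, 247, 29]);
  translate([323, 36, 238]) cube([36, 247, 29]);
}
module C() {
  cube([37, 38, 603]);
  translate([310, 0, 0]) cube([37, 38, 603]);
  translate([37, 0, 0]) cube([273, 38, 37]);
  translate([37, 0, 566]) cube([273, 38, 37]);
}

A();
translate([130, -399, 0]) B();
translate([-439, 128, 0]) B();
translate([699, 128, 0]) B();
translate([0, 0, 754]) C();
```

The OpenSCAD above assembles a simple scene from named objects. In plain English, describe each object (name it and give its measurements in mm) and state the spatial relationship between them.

A is a table with a 619×575 mm rectangular top, 47 mm thick, top surface at z = 754 mm, supported by four 90×90 mm square legs, each inset 53 mm from the nearest pair of top edges, running from the floor. Four apron rails, 90 mm thick and 62 mm tall, run between adjacent legs with their top edges flush with the underside of the top and their outer faces flush with the legs' outer faces.

B is a four-legged stool. The seat is a 359×319×39 mm slab whose top surface is at z = 426 mm; four square legs, each 36×36 mm in cross-section, run from the floor (z = 0) to the underside of the seat, each flush with a corner of the seat. Four stretchers, 36 mm wide and 29 mm tall, connect adjacent legs with their undersides at z = 238 mm, each running between the inner faces of the legs it joins and aligned with the legs' outer faces on the other axis.

C is a picture frame with a 273×529 mm rectangular opening (x by z) and a uniform 37 mm border on every side. Frame depth is 38 mm along y. It is built from two vertical stiles running the full outside height and two horizontal rails spanning the gap between the stiles.

Three stools sit around the table at the −y, −x, +x sides. The picture frame is on top of the table.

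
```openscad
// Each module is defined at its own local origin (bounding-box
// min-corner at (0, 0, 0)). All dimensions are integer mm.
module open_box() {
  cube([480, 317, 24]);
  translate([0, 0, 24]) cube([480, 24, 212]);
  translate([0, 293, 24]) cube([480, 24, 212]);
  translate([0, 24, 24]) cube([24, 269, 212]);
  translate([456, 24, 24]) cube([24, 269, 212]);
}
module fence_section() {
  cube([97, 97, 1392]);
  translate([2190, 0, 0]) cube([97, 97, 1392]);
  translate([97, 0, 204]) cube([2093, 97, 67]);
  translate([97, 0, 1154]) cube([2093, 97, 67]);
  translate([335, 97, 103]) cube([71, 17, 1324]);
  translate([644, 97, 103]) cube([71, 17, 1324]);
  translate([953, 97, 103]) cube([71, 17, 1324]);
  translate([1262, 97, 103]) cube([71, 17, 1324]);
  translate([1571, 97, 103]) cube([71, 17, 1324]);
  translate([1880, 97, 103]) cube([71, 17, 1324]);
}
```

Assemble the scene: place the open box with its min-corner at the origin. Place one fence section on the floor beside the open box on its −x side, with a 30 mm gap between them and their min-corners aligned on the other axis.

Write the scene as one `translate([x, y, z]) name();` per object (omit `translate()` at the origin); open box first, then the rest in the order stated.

open_box();
translate([-2317, 0, 0]) fence_section();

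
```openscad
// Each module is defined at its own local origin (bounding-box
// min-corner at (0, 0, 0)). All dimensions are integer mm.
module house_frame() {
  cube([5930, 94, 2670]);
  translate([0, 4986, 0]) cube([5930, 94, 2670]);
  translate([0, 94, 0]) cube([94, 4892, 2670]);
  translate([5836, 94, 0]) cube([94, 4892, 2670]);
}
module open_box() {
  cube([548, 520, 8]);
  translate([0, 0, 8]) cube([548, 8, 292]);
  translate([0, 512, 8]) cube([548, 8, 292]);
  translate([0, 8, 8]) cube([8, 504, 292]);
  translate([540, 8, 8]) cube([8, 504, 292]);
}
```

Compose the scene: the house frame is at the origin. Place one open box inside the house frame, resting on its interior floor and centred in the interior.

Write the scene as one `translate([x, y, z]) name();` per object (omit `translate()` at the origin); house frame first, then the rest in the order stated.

house_frame();
translate([2691, 2280, 0]) open_box();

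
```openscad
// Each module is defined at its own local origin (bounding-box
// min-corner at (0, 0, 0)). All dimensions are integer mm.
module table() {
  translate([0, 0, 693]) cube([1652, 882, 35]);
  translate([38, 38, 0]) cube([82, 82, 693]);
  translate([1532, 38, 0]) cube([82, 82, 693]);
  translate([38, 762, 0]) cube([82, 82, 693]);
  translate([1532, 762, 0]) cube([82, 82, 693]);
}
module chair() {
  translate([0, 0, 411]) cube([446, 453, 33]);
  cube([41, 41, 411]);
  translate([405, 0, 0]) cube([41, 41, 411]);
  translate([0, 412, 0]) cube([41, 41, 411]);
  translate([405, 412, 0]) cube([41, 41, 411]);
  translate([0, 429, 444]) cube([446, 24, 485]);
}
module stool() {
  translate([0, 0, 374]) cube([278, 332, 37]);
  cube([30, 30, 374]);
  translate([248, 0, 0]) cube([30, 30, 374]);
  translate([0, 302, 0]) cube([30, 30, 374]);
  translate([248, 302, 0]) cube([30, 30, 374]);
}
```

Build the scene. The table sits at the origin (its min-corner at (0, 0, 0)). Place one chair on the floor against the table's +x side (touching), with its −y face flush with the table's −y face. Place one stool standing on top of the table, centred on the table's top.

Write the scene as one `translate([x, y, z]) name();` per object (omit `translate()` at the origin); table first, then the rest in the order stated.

table();
translate([1652, 0, 0]) chair();
translate([687, 275, 728]) stool();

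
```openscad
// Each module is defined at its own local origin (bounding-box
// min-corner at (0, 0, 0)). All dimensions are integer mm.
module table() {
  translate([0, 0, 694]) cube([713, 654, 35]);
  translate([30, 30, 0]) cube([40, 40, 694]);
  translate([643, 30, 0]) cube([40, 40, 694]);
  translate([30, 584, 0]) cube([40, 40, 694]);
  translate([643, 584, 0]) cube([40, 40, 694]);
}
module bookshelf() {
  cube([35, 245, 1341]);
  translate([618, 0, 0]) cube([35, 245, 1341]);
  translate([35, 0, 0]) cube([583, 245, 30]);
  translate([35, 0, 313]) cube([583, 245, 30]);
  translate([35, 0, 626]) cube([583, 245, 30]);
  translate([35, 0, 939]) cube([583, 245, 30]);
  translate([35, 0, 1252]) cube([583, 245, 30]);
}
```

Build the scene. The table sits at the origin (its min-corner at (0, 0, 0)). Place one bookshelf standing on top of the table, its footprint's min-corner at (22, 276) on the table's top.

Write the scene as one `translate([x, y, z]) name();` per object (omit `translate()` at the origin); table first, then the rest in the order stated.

table();
translate([22, 276, 729]) bookshelf();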